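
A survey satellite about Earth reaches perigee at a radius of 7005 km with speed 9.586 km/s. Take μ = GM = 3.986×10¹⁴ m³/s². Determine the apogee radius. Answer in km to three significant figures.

r_p = 7.005×10⁶ m.
Specific energy ε = v²/2 − μ/r = -1.096×10⁷ J/kg, so a = −μ/(2ε) = 1.819×10⁷ m.
The apsides satisfy r_p + r_a = 2a, so the apogee radius is 2a − r_p = 2.938×10⁷ m = 29375 km.

apogee radius ≈ 29400 km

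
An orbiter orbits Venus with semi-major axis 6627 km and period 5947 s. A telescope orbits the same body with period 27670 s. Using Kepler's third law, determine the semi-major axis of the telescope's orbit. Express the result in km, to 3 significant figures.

a₂ ≈ 18500 km

Kepler's third law: a³ ∝ T², so a₂ = a₁ (T₂/T₁)^(2/3).
T₂/T₁ = 4.653, (T₂/T₁)^(2/3) = 2.787.
a₂ = 6627 × 2.787 = 18470 km.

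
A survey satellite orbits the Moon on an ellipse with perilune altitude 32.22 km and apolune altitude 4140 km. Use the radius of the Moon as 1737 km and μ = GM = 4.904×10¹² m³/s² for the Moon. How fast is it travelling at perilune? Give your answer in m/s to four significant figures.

r_p = 1737 + 32.22 = 1769.2 km = 1.7692×10⁶ m.
r_a = 1737 + 4140 = 5877.0 km = 5.8770×10⁶ m.
Semi-major axis a = (r_p + r_a)/2 = 3823.1 km = 3.823×10⁶ m.
Vis-viva: v² = μ(2/r − 1/a) = 4.904×10¹² × (1.130×10⁻⁶ − 2.616×10⁻⁷) = 4.261×10⁶ m²/s².
v = 2064 m/s.

v ≈ 2064 m/s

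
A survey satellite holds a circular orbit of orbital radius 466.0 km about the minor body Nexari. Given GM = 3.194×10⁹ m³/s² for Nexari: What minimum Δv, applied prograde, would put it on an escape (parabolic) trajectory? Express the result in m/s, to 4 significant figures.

Δv ≈ 34.29 m/s

r = 466.0 km = 4.660×10⁵ m.
Circular speed v_c = √(μ/r) = 82.79 m/s.
Escape speed v_esc = √(2μ/r) = √2 × v_c = 117.1 m/s.
Δv = v_esc − v_c = 34.29 m/s.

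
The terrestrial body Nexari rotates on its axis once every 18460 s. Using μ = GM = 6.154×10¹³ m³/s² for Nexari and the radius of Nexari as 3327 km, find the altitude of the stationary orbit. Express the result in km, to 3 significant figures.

A synchronous orbit has period T, so by Kepler's third law a = (μT²/4π²)^(1/3).
μT²/4π² = 6.154×10¹³ × (1.846×10⁴)² / 39.48 = 5.312×10²⁰ m³.
a = 8.099×10⁶ m = 8098.8 km.
Altitude h = a − R = 8098.8 − 3327 = 4771.8 km.

h_sync ≈ 4770 km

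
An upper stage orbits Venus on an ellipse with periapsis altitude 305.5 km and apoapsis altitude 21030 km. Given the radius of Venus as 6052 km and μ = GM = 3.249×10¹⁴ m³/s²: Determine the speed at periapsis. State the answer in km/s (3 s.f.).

v ≈ 9.10 km/s

r_p = 6052 + 305.5 = 6357.5 km = 6.3575×10⁶ m.
r_a = 6052 + 21030 = 27082 km = 2.7082×10⁷ m.
Semi-major axis a = (r_p + r_a)/2 = 16720 km = 1.672×10⁷ m.
Vis-viva: v² = μ(2/r − 1/a) = 3.249×10¹⁴ × (3.146×10⁻⁷ − 5.981×10⁻⁸) = 8.278×10⁷ m²/s².
v = 9098 m/s = 9.098 km/s.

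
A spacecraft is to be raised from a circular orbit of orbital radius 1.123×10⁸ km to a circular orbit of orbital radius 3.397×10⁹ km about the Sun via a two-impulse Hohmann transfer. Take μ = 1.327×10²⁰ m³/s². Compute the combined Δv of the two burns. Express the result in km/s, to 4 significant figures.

r₁ = 1.123×10⁸ km = 1.123×10¹¹ m.
r₂ = 3.397×10⁹ km = 3.397×10¹² m.
Transfer ellipse a_t = (r₁ + r₂)/2 = 1.755×10¹² m.
At r₁: circular v_c1 = √(μ/r₁) = 34380 m/s; transfer-perihelion v_p = √[μ(2/r₁ − 1/a_t)] = 47830 m/s.
Δv₁ = v_p − v_c1 = 13450 m/s.
At r₂: circular v_c2 = √(μ/r₂) = 6250 m/s; transfer-aphelion v_a = √[μ(2/r₂ − 1/a_t)] = 1581 m/s.
Δv₂ = v_c2 − v_a = 4669 m/s.
Total Δv = Δv₁ + Δv₂ = 18120 m/s = 18.12 km/s.

Δv_total ≈ 18.12 km/s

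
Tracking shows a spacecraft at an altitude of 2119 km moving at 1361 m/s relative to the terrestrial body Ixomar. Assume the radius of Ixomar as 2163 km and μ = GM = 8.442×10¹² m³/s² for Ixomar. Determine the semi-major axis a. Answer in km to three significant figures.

r = 2163 + 2119 = 4282.0 km = 4.282×10⁶ m.
Specific orbital energy ε = v²/2 − μ/r = (1361)²/2 − 8.442×10¹²/4.282×10⁶ = -1.045×10⁶ J/kg.
Since ε = −μ/(2a), a = −μ/(2ε) = 4.038×10⁶ m = 4037.9 km.

a ≈ 4040 km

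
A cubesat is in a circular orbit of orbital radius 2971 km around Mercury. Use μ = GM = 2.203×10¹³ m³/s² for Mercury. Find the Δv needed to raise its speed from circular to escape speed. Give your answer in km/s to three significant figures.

Δv ≈ 1.13 km/s

r = 2971 km = 2.971×10⁶ m.
Circular speed v_c = √(μ/r) = 2723 m/s.
Escape speed v_esc = √(2μ/r) = √2 × v_c = 3851 m/s.
Δv = v_esc − v_c = 1128 m/s = 1.128 km/s.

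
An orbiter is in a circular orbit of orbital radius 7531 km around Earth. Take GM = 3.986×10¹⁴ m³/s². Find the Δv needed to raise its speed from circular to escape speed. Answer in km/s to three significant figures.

Δv ≈ 3.01 km/s

r = 7531 km = 7.531×10⁶ m.
Circular speed v_c = √(μ/r) = 7275 m/s.
Escape speed v_esc = √(2μ/r) = √2 × v_c = 10290 m/s.
Δv = v_esc − v_c = 3013 m/s = 3.013 km/s.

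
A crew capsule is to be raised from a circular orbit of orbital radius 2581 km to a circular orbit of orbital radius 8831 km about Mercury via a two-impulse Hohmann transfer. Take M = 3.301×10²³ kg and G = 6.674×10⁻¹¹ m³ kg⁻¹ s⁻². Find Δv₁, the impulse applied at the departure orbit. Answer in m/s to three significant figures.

μ = GM = 6.674×10⁻¹¹ × 3.301×10²³ = 2.203×10¹³ m³/s².
r₁ = 2581 km = 2.581×10⁶ m.
r₂ = 8831 km = 8.831×10⁶ m.
Transfer ellipse a_t = (r₁ + r₂)/2 = 5.706×10⁶ m.
At r₁: circular v_c1 = √(μ/r₁) = 2922 m/s; transfer-periherm v_p = √[μ(2/r₁ − 1/a_t)] = 3635 m/s.
Δv₁ = v_p − v_c1 = 713.0 m/s.

Δv ≈ 713 m/s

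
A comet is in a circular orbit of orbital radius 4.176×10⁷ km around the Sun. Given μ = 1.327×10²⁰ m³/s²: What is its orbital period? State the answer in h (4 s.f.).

T ≈ 1293 h

r = 4.176×10⁷ km = 4.176×10¹⁰ m.
Kepler's third law: T = 2π√(r³/μ) = 2π√((4.176×10¹⁰)³ / 1.327×10²⁰).
r³/μ = 5.488×10¹¹ s², so T = 2π × 7.408×10⁵ = 4.655×10⁶ s.
Converting: 4.655×10⁶ s ÷ 3600 = 1293 h.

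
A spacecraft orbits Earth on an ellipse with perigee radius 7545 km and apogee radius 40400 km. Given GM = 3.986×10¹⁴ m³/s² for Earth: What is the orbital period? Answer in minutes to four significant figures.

Semi-major axis a = (r_p + r_a)/2 = (7545.0 + 40400)/2 = 23972 km = 2.397×10⁷ m.
By Kepler's third law T = 2π√(a³/μ) = 2π × 5.879×10³ = 3.694×10⁴ s.
= 615.6 minutes.

T ≈ 615.6 minutes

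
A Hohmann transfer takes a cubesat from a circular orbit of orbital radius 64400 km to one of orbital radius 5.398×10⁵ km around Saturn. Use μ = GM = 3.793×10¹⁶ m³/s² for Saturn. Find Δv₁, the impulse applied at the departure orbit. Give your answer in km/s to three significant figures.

Δv ≈ 8.17 km/s

r₁ = 64400 km = 6.440×10⁷ m.
r₂ = 5.398×10⁵ km = 5.398×10⁸ m.
Transfer ellipse a_t = (r₁ + r₂)/2 = 3.021×10⁸ m.
At r₁: circular v_c1 = √(μ/r₁) = 24270 m/s; transfer-perikrone v_p = √[μ(2/r₁ − 1/a_t)] = 32440 m/s.
Δv₁ = v_p − v_c1 = 8172 m/s.
= 8.172 km/s.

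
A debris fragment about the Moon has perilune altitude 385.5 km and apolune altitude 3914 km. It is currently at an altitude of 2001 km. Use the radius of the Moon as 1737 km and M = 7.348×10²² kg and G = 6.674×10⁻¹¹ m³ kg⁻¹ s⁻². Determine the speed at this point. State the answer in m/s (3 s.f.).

μ = GM = 6.674×10⁻¹¹ × 7.348×10²² = 4.904×10¹² m³/s².
r_p = 1737 + 385.5 = 2122.5 km = 2.1225×10⁶ m.
r_a = 1737 + 3914 = 5651.0 km = 5.6510×10⁶ m.
r = 1737 + 2001 = 3738.0 km = 3.738×10⁶ m.
Semi-major axis a = (r_p + r_a)/2 = 3886.8 km = 3.887×10⁶ m.
Vis-viva: v² = μ(2/r − 1/a) = 4.904×10¹² × (5.350×10⁻⁷ − 2.573×10⁻⁷) = 1.362×10⁶ m²/s².
v = 1167 m/s.

v ≈ 1170 m/s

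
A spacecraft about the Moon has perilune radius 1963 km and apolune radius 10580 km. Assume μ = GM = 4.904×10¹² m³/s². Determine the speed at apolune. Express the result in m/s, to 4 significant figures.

v ≈ 380.9 m/s

Semi-major axis a = (r_p + r_a)/2 = 6271.5 km = 6.272×10⁶ m.
Vis-viva: v² = μ(2/r − 1/a) = 4.904×10¹² × (1.890×10⁻⁷ − 1.595×10⁻⁷) = 1.451×10⁵ m²/s².
v = 380.9 m/s.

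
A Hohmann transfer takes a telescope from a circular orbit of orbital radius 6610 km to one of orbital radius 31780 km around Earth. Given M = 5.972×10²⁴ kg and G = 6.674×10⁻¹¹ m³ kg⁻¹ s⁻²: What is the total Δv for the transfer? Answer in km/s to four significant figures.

μ = GM = 6.674×10⁻¹¹ × 5.972×10²⁴ = 3.986×10¹⁴ m³/s².
r₁ = 6610 km = 6.610×10⁶ m.
r₂ = 31780 km = 3.178×10⁷ m.
Transfer ellipse a_t = (r₁ + r₂)/2 = 1.920×10⁷ m.
At r₁: circular v_c1 = √(μ/r₁) = 7765 m/s; transfer-perigee v_p = √[μ(2/r₁ − 1/a_t)] = 9992 m/s.
Δv₁ = v_p − v_c1 = 2226 m/s.
At r₂: circular v_c2 = √(μ/r₂) = 3541 m/s; transfer-apogee v_a = √[μ(2/r₂ − 1/a_t)] = 2078 m/s.
Δv₂ = v_c2 − v_a = 1463 m/s.
Total Δv = Δv₁ + Δv₂ = 3690 m/s = 3.690 km/s.

Δv_total ≈ 3.690 km/s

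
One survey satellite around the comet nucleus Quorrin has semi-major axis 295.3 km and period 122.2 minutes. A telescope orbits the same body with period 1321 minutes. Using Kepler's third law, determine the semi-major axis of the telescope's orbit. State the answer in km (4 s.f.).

a₂ ≈ 1444 km

Kepler's third law: a³ ∝ T², so a₂ = a₁ (T₂/T₁)^(2/3).
T₂/T₁ = 10.81, (T₂/T₁)^(2/3) = 4.889.
a₂ = 295.3 × 4.889 = 1444 km.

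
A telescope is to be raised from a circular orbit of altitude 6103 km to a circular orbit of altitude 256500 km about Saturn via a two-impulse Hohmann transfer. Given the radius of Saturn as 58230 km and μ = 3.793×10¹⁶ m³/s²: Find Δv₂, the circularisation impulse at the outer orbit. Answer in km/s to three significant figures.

r₁ = 58230 + 6103 = 64333 km = 6.4333×10⁷ m.
r₂ = 58230 + 256500 = 314730 km = 3.1473×10⁸ m.
Transfer ellipse a_t = (r₁ + r₂)/2 = 1.895×10⁸ m.
At r₁: circular v_c1 = √(μ/r₁) = 24280 m/s; transfer-perikrone v_p = √[μ(2/r₁ − 1/a_t)] = 31290 m/s.
At r₂: circular v_c2 = √(μ/r₂) = 10980 m/s; transfer-apokrone v_a = √[μ(2/r₂ − 1/a_t)] = 6396 m/s.
Δv₂ = v_c2 − v_a = 4582 m/s.
= 4.582 km/s.

Δv ≈ 4.58 km/s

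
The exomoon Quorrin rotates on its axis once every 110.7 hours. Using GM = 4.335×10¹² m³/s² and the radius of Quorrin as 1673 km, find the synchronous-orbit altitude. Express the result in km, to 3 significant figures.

h_sync ≈ 24300 km

T = 110.7 hours = 3.985×10⁵ s.
A synchronous orbit has period T, so by Kepler's third law a = (μT²/4π²)^(1/3).
μT²/4π² = 4.335×10¹² × (3.985×10⁵)² / 39.48 = 1.744×10²² m³.
a = 2.593×10⁷ m = 25932 km.
Altitude h = a − R = 25932 − 1673 = 24259 km.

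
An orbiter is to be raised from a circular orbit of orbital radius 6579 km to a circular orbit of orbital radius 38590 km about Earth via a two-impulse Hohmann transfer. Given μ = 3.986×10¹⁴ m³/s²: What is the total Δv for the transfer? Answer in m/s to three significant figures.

Δv_total ≈ 3870 m/s

r₁ = 6579 km = 6.579×10⁶ m.
r₂ = 38590 km = 3.859×10⁷ m.
Transfer ellipse a_t = (r₁ + r₂)/2 = 2.258×10⁷ m.
At r₁: circular v_c1 = √(μ/r₁) = 7784 m/s; transfer-perigee v_p = √[μ(2/r₁ − 1/a_t)] = 10170 m/s.
Δv₁ = v_p − v_c1 = 2391 m/s.
At r₂: circular v_c2 = √(μ/r₂) = 3214 m/s; transfer-apogee v_a = √[μ(2/r₂ − 1/a_t)] = 1735 m/s.
Δv₂ = v_c2 − v_a = 1479 m/s.
Total Δv = Δv₁ + Δv₂ = 3870 m/s.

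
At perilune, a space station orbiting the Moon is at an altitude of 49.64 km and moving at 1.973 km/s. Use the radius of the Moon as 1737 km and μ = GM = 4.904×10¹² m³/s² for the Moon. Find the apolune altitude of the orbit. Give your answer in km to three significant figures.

r_p = 1737 + 49.64 = 1786.6 km = 1.787×10⁶ m.
Specific energy ε = v²/2 − μ/r = -7.985×10⁵ J/kg, so a = −μ/(2ε) = 3.071×10⁶ m.
The apsides satisfy r_p + r_a = 2a, so the apolune radius is 2a − r_p = 4.355×10⁶ m = 4355.2 km.
Apolune altitude = 4355.2 − 1737 = 2618.2 km.

apolune altitude ≈ 2620 km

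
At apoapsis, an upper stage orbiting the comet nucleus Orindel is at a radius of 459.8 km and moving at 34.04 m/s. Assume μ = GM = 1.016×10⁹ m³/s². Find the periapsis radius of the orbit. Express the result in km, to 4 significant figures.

r_a = 4.598×10⁵ m.
Specific energy ε = v²/2 − μ/r = -1.630×10³ J/kg, so a = −μ/(2ε) = 3.116×10⁵ m.
The apsides satisfy r_p + r_a = 2a, so the periapsis radius is 2a − r_a = 1.634×10⁵ m = 163.40 km.

periapsis radius ≈ 163.4 km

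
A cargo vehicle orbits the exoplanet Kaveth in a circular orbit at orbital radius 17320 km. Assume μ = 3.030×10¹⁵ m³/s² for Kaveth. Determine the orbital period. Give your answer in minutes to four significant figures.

r = 17320 km = 1.732×10⁷ m.
Kepler's third law: T = 2π√(r³/μ) = 2π√((1.732×10⁷)³ / 3.030×10¹⁵).
r³/μ = 1.715×10⁶ s², so T = 2π × 1.309×10³ = 8.228×10³ s.
Converting: 8.228×10³ s ÷ 60.00 = 137.1 minutes.

T ≈ 137.1 minutes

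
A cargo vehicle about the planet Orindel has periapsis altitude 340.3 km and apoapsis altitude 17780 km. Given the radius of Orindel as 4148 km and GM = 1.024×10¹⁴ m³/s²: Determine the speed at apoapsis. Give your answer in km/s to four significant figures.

r_p = 4148 + 340.3 = 4488.3 km = 4.4883×10⁶ m.
r_a = 4148 + 17780 = 21928 km = 2.1928×10⁷ m.
Semi-major axis a = (r_p + r_a)/2 = 13208 km = 1.321×10⁷ m.
Vis-viva: v² = μ(2/r − 1/a) = 1.024×10¹⁴ × (9.121×10⁻⁸ − 7.571×10⁻⁸) = 1.587×10⁶ m²/s².
v = 1260 m/s = 1.260 km/s.

v ≈ 1.260 km/s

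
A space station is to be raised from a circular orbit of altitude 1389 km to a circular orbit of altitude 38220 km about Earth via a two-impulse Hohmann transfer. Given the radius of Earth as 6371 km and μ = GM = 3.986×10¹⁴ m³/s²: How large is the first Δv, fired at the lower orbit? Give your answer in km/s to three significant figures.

Δv ≈ 2.19 km/s

r₁ = 6371 + 1389 = 7760.0 km = 7.7600×10⁶ m.
r₂ = 6371 + 38220 = 44591 km = 4.4591×10⁷ m.
Transfer ellipse a_t = (r₁ + r₂)/2 = 2.618×10⁷ m.
At r₁: circular v_c1 = √(μ/r₁) = 7167 m/s; transfer-perigee v_p = √[μ(2/r₁ − 1/a_t)] = 9354 m/s.
Δv₁ = v_p − v_c1 = 2187 m/s.
= 2.187 km/s.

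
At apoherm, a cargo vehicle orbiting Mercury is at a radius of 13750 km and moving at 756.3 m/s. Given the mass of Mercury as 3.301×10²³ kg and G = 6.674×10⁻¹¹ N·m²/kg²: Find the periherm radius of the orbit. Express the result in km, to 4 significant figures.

μ = GM = 6.674×10⁻¹¹ × 3.301×10²³ = 2.203×10¹³ m³/s².
r_a = 1.375×10⁷ m.
Specific energy ε = v²/2 − μ/r = -1.316×10⁶ J/kg, so a = −μ/(2ε) = 8.369×10⁶ m.
The apsides satisfy r_p + r_a = 2a, so the periherm radius is 2a − r_a = 2.988×10⁶ m = 2987.6 km.

periherm radius ≈ 2988 km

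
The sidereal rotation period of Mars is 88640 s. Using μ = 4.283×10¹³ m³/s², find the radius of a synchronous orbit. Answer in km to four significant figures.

r_sync ≈ 20430 km

A synchronous orbit has period T, so by Kepler's third law a = (μT²/4π²)^(1/3).
μT²/4π² = 4.283×10¹³ × (8.864×10⁴)² / 39.48 = 8.524×10²¹ m³.
a = 2.043×10⁷ m = 20428 km.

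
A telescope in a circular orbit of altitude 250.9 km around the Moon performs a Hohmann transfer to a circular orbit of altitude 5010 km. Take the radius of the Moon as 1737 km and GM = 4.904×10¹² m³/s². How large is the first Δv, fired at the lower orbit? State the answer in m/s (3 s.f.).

r₁ = 1737 + 250.9 = 1987.9 km = 1.9879×10⁶ m.
r₂ = 1737 + 5010 = 6747.0 km = 6.7470×10⁶ m.
Transfer ellipse a_t = (r₁ + r₂)/2 = 4.367×10⁶ m.
At r₁: circular v_c1 = √(μ/r₁) = 1571 m/s; transfer-perilune v_p = √[μ(2/r₁ − 1/a_t)] = 1952 m/s.
Δv₁ = v_p − v_c1 = 381.5 m/s.

Δv ≈ 382 m/s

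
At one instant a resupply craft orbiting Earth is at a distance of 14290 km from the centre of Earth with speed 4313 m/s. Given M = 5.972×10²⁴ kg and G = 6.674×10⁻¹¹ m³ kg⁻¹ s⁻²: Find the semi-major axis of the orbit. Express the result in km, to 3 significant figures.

μ = GM = 6.674×10⁻¹¹ × 5.972×10²⁴ = 3.986×10¹⁴ m³/s².
r = 1.429×10⁷ m.
Vis-viva rearranged: 1/a = 2/r − v²/μ = 1.400×10⁻⁷ − 4.667×10⁻⁸ = 9.329×10⁻⁸ m⁻¹.
a = 1.072×10⁷ m = 10720 km.

a ≈ 10700 km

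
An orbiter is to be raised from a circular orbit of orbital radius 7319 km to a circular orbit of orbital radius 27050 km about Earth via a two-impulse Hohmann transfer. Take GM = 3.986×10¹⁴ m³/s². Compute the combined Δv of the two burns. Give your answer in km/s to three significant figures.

r₁ = 7319 km = 7.319×10⁶ m.
r₂ = 27050 km = 2.705×10⁷ m.
Transfer ellipse a_t = (r₁ + r₂)/2 = 1.718×10⁷ m.
At r₁: circular v_c1 = √(μ/r₁) = 7380 m/s; transfer-perigee v_p = √[μ(2/r₁ − 1/a_t)] = 9259 m/s.
Δv₁ = v_p − v_c1 = 1879 m/s.
At r₂: circular v_c2 = √(μ/r₂) = 3839 m/s; transfer-apogee v_a = √[μ(2/r₂ − 1/a_t)] = 2505 m/s.
Δv₂ = v_c2 − v_a = 1334 m/s.
Total Δv = Δv₁ + Δv₂ = 3213 m/s = 3.213 km/s.

Δv_total ≈ 3.21 km/s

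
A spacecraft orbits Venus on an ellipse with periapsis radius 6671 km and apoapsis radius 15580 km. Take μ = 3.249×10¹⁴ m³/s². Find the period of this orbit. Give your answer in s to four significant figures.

T ≈ 12940 s

Semi-major axis a = (r_p + r_a)/2 = (6671.0 + 15580)/2 = 11126 km = 1.113×10⁷ m.
By Kepler's third law T = 2π√(a³/μ) = 2π × 2.059×10³ = 1.294×10⁴ s.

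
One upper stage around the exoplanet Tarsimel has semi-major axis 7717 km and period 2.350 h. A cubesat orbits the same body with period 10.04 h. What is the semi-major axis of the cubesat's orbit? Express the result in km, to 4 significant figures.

Kepler's third law: a³ ∝ T², so a₂ = a₁ (T₂/T₁)^(2/3).
T₂/T₁ = 4.272, (T₂/T₁)^(2/3) = 2.633.
a₂ = 7717 × 2.633 = 20320 km.

a₂ ≈ 20320 km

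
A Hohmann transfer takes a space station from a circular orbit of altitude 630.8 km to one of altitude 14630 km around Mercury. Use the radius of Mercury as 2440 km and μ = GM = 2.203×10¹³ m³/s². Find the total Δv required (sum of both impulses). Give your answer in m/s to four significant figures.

Δv_total ≈ 1317 m/s

r₁ = 2440 + 630.8 = 3070.8 km = 3.0708×10⁶ m.
r₂ = 2440 + 14630 = 17070 km = 1.7070×10⁷ m.
Transfer ellipse a_t = (r₁ + r₂)/2 = 1.007×10⁷ m.
At r₁: circular v_c1 = √(μ/r₁) = 2678 m/s; transfer-periherm v_p = √[μ(2/r₁ − 1/a_t)] = 3487 m/s.
Δv₁ = v_p − v_c1 = 808.7 m/s.
At r₂: circular v_c2 = √(μ/r₂) = 1136 m/s; transfer-apoherm v_a = √[μ(2/r₂ − 1/a_t)] = 627.3 m/s.
Δv₂ = v_c2 − v_a = 508.7 m/s.
Total Δv = Δv₁ + Δv₂ = 1317 m/s.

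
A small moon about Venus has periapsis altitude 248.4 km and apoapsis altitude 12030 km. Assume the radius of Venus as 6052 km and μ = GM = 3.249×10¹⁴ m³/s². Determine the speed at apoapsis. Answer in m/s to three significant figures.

r_p = 6052 + 248.4 = 6300.4 km = 6.3004×10⁶ m.
r_a = 6052 + 12030 = 18082 km = 1.8082×10⁷ m.
Semi-major axis a = (r_p + r_a)/2 = 12191 km = 1.219×10⁷ m.
Vis-viva: v² = μ(2/r − 1/a) = 3.249×10¹⁴ × (1.106×10⁻⁷ − 8.203×10⁻⁸) = 9.286×10⁶ m²/s².
v = 3047 m/s.

v ≈ 3050 m/s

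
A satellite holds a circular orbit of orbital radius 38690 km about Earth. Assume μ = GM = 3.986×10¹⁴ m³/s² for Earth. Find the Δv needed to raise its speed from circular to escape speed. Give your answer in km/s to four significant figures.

r = 38690 km = 3.869×10⁷ m.
Circular speed v_c = √(μ/r) = 3210 m/s.
Escape speed v_esc = √(2μ/r) = √2 × v_c = 4539 m/s.
Δv = v_esc − v_c = 1330 m/s = 1.330 km/s.

Δv ≈ 1.330 km/s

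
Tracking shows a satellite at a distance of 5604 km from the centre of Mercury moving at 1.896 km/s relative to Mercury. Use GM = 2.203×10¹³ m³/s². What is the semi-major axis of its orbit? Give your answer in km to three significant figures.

a ≈ 5160 km

r = 5.604×10⁶ m.
Vis-viva rearranged: 1/a = 2/r − v²/μ = 3.569×10⁻⁷ − 1.632×10⁻⁷ = 1.937×10⁻⁷ m⁻¹.
a = 5.162×10⁶ m = 5162.4 km.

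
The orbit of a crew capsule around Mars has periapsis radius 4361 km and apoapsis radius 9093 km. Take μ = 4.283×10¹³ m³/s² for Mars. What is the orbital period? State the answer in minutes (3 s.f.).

Semi-major axis a = (r_p + r_a)/2 = (4361.0 + 9093.0)/2 = 6727.0 km = 6.727×10⁶ m.
By Kepler's third law T = 2π√(a³/μ) = 2π × 2.666×10³ = 1.675×10⁴ s.
= 279.2 minutes.

T ≈ 279 minutes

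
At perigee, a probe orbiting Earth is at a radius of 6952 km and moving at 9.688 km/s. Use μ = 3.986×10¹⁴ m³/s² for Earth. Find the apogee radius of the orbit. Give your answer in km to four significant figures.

r_p = 6.952×10⁶ m.
Specific energy ε = v²/2 − μ/r = -1.041×10⁷ J/kg, so a = −μ/(2ε) = 1.915×10⁷ m.
The apsides satisfy r_p + r_a = 2a, so the apogee radius is 2a − r_p = 3.135×10⁷ m = 31348 km.

apogee radius ≈ 31350 km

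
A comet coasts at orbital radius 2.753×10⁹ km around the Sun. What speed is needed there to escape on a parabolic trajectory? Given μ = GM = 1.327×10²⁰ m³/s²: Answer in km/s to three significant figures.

v_esc ≈ 9.82 km/s

r = 2.753×10⁹ km = 2.753×10¹² m.
Escape speed v_esc = √(2μ/r) = √(2 × 1.327×10²⁰ / 2.753×10¹²) = √(9.640×10⁷) = 9819 m/s.
= 9.819 km/s.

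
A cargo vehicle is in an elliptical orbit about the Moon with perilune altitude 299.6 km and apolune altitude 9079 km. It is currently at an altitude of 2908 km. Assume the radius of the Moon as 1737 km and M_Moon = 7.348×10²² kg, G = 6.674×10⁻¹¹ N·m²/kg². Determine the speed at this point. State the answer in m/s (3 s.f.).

μ = GM = 6.674×10⁻¹¹ × 7.348×10²² = 4.904×10¹² m³/s².
r_p = 1737 + 299.6 = 2036.6 km = 2.0366×10⁶ m.
r_a = 1737 + 9079 = 10816 km = 1.0816×10⁷ m.
r = 1737 + 2908 = 4645.0 km = 4.645×10⁶ m.
Semi-major axis a = (r_p + r_a)/2 = 6426.3 km = 6.426×10⁶ m.
Vis-viva: v² = μ(2/r − 1/a) = 4.904×10¹² × (4.306×10⁻⁷ − 1.556×10⁻⁷) = 1.348×10⁶ m²/s².
v = 1161 m/s.

v ≈ 1160 m/s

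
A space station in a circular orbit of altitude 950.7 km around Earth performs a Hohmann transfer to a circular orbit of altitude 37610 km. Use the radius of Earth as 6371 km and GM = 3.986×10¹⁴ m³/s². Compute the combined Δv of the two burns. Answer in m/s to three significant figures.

Δv_total ≈ 3690 m/s

r₁ = 6371 + 950.7 = 7321.7 km = 7.3217×10⁶ m.
r₂ = 6371 + 37610 = 43981 km = 4.3981×10⁷ m.
Transfer ellipse a_t = (r₁ + r₂)/2 = 2.565×10⁷ m.
At r₁: circular v_c1 = √(μ/r₁) = 7378 m/s; transfer-perigee v_p = √[μ(2/r₁ − 1/a_t)] = 9661 m/s.
Δv₁ = v_p − v_c1 = 2283 m/s.
At r₂: circular v_c2 = √(μ/r₂) = 3010 m/s; transfer-apogee v_a = √[μ(2/r₂ − 1/a_t)] = 1608 m/s.
Δv₂ = v_c2 − v_a = 1402 m/s.
Total Δv = Δv₁ + Δv₂ = 3685 m/s.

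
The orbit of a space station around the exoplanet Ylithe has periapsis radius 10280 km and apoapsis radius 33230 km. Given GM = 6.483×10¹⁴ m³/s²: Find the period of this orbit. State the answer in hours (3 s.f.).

T ≈ 6.96 hours

Semi-major axis a = (r_p + r_a)/2 = (10280 + 33230)/2 = 21755 km = 2.176×10⁷ m.
By Kepler's third law T = 2π√(a³/μ) = 2π × 3.985×10³ = 2.504×10⁴ s.
= 6.955 hours.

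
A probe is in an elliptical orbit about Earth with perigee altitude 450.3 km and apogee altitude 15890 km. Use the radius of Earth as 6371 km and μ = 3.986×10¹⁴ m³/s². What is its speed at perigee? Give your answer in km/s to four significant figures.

v ≈ 9.458 km/s

r_p = 6371 + 450.3 = 6821.3 km = 6.8213×10⁶ m.
r_a = 6371 + 15890 = 22261 km = 2.2261×10⁷ m.
Semi-major axis a = (r_p + r_a)/2 = 14541 km = 1.454×10⁷ m.
Vis-viva: v² = μ(2/r − 1/a) = 3.986×10¹⁴ × (2.932×10⁻⁷ − 6.877×10⁻⁸) = 8.946×10⁷ m²/s².
v = 9458 m/s = 9.458 km/s.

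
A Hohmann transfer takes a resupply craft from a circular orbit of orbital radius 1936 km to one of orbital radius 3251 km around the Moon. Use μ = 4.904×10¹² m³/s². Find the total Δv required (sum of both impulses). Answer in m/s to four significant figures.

r₁ = 1936 km = 1.936×10⁶ m.
r₂ = 3251 km = 3.251×10⁶ m.
Transfer ellipse a_t = (r₁ + r₂)/2 = 2.594×10⁶ m.
At r₁: circular v_c1 = √(μ/r₁) = 1592 m/s; transfer-perilune v_p = √[μ(2/r₁ − 1/a_t)] = 1782 m/s.
Δv₁ = v_p − v_c1 = 190.4 m/s.
At r₂: circular v_c2 = √(μ/r₂) = 1228 m/s; transfer-apolune v_a = √[μ(2/r₂ − 1/a_t)] = 1061 m/s.
Δv₂ = v_c2 − v_a = 167.0 m/s.
Total Δv = Δv₁ + Δv₂ = 357.4 m/s.

Δv_total ≈ 357.4 m/s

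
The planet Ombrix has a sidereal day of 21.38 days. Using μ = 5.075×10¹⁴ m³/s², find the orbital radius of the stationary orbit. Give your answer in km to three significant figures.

T = 21.38 days = 1.847×10⁶ s.
A synchronous orbit has period T, so by Kepler's third law a = (μT²/4π²)^(1/3).
μT²/4π² = 5.075×10¹⁴ × (1.847×10⁶)² / 39.48 = 4.387×10²⁵ m³.
a = 3.527×10⁸ m = 3.5267×10⁵ km.

r_sync ≈ 3.53×10⁵ km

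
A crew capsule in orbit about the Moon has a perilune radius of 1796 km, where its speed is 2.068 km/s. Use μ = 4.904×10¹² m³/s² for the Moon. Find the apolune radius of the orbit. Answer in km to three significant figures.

apolune radius ≈ 6480 km

r_p = 1.796×10⁶ m.
Specific energy ε = v²/2 − μ/r = -5.922×10⁵ J/kg, so a = −μ/(2ε) = 4.140×10⁶ m.
The apsides satisfy r_p + r_a = 2a, so the apolune radius is 2a − r_p = 6.485×10⁶ m = 6485.0 km.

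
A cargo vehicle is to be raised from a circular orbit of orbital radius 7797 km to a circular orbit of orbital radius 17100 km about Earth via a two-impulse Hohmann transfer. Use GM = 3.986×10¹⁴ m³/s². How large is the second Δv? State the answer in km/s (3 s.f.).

r₁ = 7797 km = 7.797×10⁶ m.
r₂ = 17100 km = 1.710×10⁷ m.
Transfer ellipse a_t = (r₁ + r₂)/2 = 1.245×10⁷ m.
At r₁: circular v_c1 = √(μ/r₁) = 7150 m/s; transfer-perigee v_p = √[μ(2/r₁ − 1/a_t)] = 8380 m/s.
At r₂: circular v_c2 = √(μ/r₂) = 4828 m/s; transfer-apogee v_a = √[μ(2/r₂ − 1/a_t)] = 3821 m/s.
Δv₂ = v_c2 − v_a = 1007 m/s.
= 1.007 km/s.

Δv ≈ 1.01 km/s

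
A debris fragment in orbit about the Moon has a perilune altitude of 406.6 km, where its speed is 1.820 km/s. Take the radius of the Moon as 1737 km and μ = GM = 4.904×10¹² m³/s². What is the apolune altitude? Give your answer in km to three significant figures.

r_p = 1737 + 406.6 = 2143.6 km = 2.144×10⁶ m.
Specific energy ε = v²/2 − μ/r = -6.315×10⁵ J/kg, so a = −μ/(2ε) = 3.883×10⁶ m.
The apsides satisfy r_p + r_a = 2a, so the apolune radius is 2a − r_p = 5.622×10⁶ m = 5621.5 km.
Apolune altitude = 5621.5 − 1737 = 3884.5 km.

apolune altitude ≈ 3880 km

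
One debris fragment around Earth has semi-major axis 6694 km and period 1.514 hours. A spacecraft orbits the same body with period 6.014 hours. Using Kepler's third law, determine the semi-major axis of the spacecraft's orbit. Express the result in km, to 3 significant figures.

a₂ ≈ 16800 km

Kepler's third law: a³ ∝ T², so a₂ = a₁ (T₂/T₁)^(2/3).
T₂/T₁ = 3.972, (T₂/T₁)^(2/3) = 2.508.
a₂ = 6694 × 2.508 = 16790 km.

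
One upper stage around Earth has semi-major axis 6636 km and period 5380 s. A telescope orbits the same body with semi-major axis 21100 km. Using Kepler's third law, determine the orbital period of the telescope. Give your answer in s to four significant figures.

T₂ ≈ 30500 s

Kepler's third law: T² ∝ a³, so T₂ = T₁ (a₂/a₁)^(3/2).
a₂/a₁ = 3.180, (a₂/a₁)^(3/2) = 5.670.
T₂ = 5380 × 5.670 = 30500 s.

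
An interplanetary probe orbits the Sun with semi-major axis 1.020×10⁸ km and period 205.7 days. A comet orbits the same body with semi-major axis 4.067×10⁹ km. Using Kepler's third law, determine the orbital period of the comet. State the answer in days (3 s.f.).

Kepler's third law: T² ∝ a³, so T₂ = T₁ (a₂/a₁)^(3/2).
a₂/a₁ = 39.87, (a₂/a₁)^(3/2) = 251.8.
T₂ = 205.7 × 251.8 = 51790 days.

T₂ ≈ 51800 days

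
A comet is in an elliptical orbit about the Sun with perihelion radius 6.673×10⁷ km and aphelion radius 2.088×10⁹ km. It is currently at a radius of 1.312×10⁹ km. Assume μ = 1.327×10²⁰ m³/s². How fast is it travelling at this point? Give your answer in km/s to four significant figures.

v ≈ 8.895 km/s

Semi-major axis a = (r_p + r_a)/2 = 1.0774×10⁹ km = 1.077×10¹² m.
Vis-viva: v² = μ(2/r − 1/a) = 1.327×10²⁰ × (1.524×10⁻¹² − 9.282×10⁻¹³) = 7.912×10⁷ m²/s².
v = 8895 m/s = 8.895 km/s.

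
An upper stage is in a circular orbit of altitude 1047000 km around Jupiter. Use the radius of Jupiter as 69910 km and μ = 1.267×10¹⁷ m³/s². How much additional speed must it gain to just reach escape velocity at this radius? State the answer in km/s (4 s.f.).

r = 69910 + 1047000 = 1116900 km = 1.1169×10⁹ m.
Circular speed v_c = √(μ/r) = 10650 m/s.
Escape speed v_esc = √(2μ/r) = √2 × v_c = 15060 m/s.
Δv = v_esc − v_c = 4412 m/s = 4.412 km/s.

Δv ≈ 4.412 km/s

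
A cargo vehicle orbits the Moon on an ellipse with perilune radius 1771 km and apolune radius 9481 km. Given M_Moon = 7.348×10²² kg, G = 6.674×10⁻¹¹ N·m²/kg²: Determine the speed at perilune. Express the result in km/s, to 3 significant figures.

μ = GM = 6.674×10⁻¹¹ × 7.348×10²² = 4.904×10¹² m³/s².
Semi-major axis a = (r_p + r_a)/2 = 5626.0 km = 5.626×10⁶ m.
Vis-viva: v² = μ(2/r − 1/a) = 4.904×10¹² × (1.129×10⁻⁶ − 1.777×10⁻⁷) = 4.666×10⁶ m²/s².
v = 2160 m/s = 2.160 km/s.

v ≈ 2.16 km/s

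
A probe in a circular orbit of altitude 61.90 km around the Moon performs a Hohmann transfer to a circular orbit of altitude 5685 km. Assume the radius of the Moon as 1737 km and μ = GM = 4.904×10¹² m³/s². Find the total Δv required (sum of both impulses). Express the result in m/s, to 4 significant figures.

r₁ = 1737 + 61.90 = 1798.9 km = 1.7989×10⁶ m.
r₂ = 1737 + 5685 = 7422.0 km = 7.4220×10⁶ m.
Transfer ellipse a_t = (r₁ + r₂)/2 = 4.610×10⁶ m.
At r₁: circular v_c1 = √(μ/r₁) = 1651 m/s; transfer-perilune v_p = √[μ(2/r₁ − 1/a_t)] = 2095 m/s.
Δv₁ = v_p − v_c1 = 443.8 m/s.
At r₂: circular v_c2 = √(μ/r₂) = 812.9 m/s; transfer-apolune v_a = √[μ(2/r₂ − 1/a_t)] = 507.7 m/s.
Δv₂ = v_c2 − v_a = 305.1 m/s.
Total Δv = Δv₁ + Δv₂ = 748.9 m/s.

Δv_total ≈ 748.9 m/s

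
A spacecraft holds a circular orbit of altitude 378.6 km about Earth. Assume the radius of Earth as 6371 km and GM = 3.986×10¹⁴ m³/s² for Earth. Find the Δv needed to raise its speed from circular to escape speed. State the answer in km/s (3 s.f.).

Δv ≈ 3.18 km/s

r = 6371 + 378.6 = 6749.6 km = 6.7496×10⁶ m.
Circular speed v_c = √(μ/r) = 7685 m/s.
Escape speed v_esc = √(2μ/r) = √2 × v_c = 10870 m/s.
Δv = v_esc − v_c = 3183 m/s = 3.183 km/s.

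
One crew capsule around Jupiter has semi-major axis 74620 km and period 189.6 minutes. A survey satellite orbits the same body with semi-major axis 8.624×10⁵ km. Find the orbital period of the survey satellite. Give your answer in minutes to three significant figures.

Kepler's third law: T² ∝ a³, so T₂ = T₁ (a₂/a₁)^(3/2).
a₂/a₁ = 11.56, (a₂/a₁)^(3/2) = 39.29.
T₂ = 189.6 × 39.29 = 7449 minutes.

T₂ ≈ 7450 minutes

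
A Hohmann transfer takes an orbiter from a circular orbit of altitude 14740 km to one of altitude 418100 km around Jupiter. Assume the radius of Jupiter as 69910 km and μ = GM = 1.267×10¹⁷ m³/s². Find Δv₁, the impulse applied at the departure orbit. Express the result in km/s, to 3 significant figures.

Δv ≈ 11.8 km/s

r₁ = 69910 + 14740 = 84650 km = 8.4650×10⁷ m.
r₂ = 69910 + 418100 = 488010 km = 4.8801×10⁸ m.
Transfer ellipse a_t = (r₁ + r₂)/2 = 2.863×10⁸ m.
At r₁: circular v_c1 = √(μ/r₁) = 38690 m/s; transfer-perijove v_p = √[μ(2/r₁ − 1/a_t)] = 50510 m/s.
Δv₁ = v_p − v_c1 = 11820 m/s.
= 11.82 km/s.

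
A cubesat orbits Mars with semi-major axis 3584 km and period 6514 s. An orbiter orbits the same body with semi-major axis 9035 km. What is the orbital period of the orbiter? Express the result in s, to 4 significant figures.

Kepler's third law: T² ∝ a³, so T₂ = T₁ (a₂/a₁)^(3/2).
a₂/a₁ = 2.521, (a₂/a₁)^(3/2) = 4.003.
T₂ = 6514 × 4.003 = 26070 s.

T₂ ≈ 26070 s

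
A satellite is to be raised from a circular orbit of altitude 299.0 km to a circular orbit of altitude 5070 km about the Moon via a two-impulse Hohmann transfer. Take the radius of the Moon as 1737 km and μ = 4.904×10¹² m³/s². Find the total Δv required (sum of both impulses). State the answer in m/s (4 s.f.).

Δv_total ≈ 646.5 m/s

r₁ = 1737 + 299.0 = 2036.0 km = 2.0360×10⁶ m.
r₂ = 1737 + 5070 = 6807.0 km = 6.8070×10⁶ m.
Transfer ellipse a_t = (r₁ + r₂)/2 = 4.422×10⁶ m.
At r₁: circular v_c1 = √(μ/r₁) = 1552 m/s; transfer-perilune v_p = √[μ(2/r₁ − 1/a_t)] = 1926 m/s.
Δv₁ = v_p − v_c1 = 373.7 m/s.
At r₂: circular v_c2 = √(μ/r₂) = 848.8 m/s; transfer-apolune v_a = √[μ(2/r₂ − 1/a_t)] = 576.0 m/s.
Δv₂ = v_c2 − v_a = 272.8 m/s.
Total Δv = Δv₁ + Δv₂ = 646.5 m/s.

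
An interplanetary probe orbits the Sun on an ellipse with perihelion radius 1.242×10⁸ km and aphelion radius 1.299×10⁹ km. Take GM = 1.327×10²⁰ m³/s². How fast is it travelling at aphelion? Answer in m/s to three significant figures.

v ≈ 4220 m/s

Semi-major axis a = (r_p + r_a)/2 = 7.1160×10⁸ km = 7.116×10¹¹ m.
Vis-viva: v² = μ(2/r − 1/a) = 1.327×10²⁰ × (1.540×10⁻¹² − 1.405×10⁻¹²) = 1.783×10⁷ m²/s².
v = 4223 m/s.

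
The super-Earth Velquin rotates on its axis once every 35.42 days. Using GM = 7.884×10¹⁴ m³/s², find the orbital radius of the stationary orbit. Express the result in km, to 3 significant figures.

T = 35.42 days = 3.060×10⁶ s.
A synchronous orbit has period T, so by Kepler's third law a = (μT²/4π²)^(1/3).
μT²/4π² = 7.884×10¹⁴ × (3.060×10⁶)² / 39.48 = 1.870×10²⁶ m³.
a = 5.719×10⁸ m = 5.7188×10⁵ km.

r_sync ≈ 5.72×10⁵ km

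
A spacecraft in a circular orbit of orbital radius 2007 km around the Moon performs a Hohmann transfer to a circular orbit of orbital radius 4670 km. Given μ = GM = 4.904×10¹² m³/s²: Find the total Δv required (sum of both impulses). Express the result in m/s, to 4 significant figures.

r₁ = 2007 km = 2.007×10⁶ m.
r₂ = 4670 km = 4.670×10⁶ m.
Transfer ellipse a_t = (r₁ + r₂)/2 = 3.338×10⁶ m.
At r₁: circular v_c1 = √(μ/r₁) = 1563 m/s; transfer-perilune v_p = √[μ(2/r₁ − 1/a_t)] = 1849 m/s.
Δv₁ = v_p − v_c1 = 285.6 m/s.
At r₂: circular v_c2 = √(μ/r₂) = 1025 m/s; transfer-apolune v_a = √[μ(2/r₂ − 1/a_t)] = 794.5 m/s.
Δv₂ = v_c2 − v_a = 230.2 m/s.
Total Δv = Δv₁ + Δv₂ = 515.8 m/s.

Δv_total ≈ 515.8 m/s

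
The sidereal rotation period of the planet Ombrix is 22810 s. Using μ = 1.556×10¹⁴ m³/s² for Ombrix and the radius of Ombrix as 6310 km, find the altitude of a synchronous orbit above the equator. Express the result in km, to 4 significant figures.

h_sync ≈ 6395 km

A synchronous orbit has period T, so by Kepler's third law a = (μT²/4π²)^(1/3).
μT²/4π² = 1.556×10¹⁴ × (2.281×10⁴)² / 39.48 = 2.051×10²¹ m³.
a = 1.270×10⁷ m = 12705 km.
Altitude h = a − R = 12705 − 6310 = 6394.8 km.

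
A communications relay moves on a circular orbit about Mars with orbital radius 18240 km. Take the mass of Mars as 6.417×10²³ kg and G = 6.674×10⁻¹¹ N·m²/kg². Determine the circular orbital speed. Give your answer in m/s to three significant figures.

μ = GM = 6.674×10⁻¹¹ × 6.417×10²³ = 4.283×10¹³ m³/s².
r = 18240 km = 1.824×10⁷ m.
For a circular orbit v = √(μ/r) = √(4.283×10¹³ / 1.824×10⁷) = √(2.348×10⁶) = 1532 m/s.

v ≈ 1530 m/s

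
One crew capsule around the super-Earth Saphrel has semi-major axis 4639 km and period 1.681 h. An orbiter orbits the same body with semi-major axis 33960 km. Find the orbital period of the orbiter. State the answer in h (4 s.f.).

Kepler's third law: T² ∝ a³, so T₂ = T₁ (a₂/a₁)^(3/2).
a₂/a₁ = 7.321, (a₂/a₁)^(3/2) = 19.81.
T₂ = 1.681 × 19.81 = 33.30 h.

T₂ ≈ 33.30 h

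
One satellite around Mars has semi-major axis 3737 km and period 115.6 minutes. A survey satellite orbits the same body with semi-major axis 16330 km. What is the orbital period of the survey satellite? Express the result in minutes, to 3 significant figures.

Kepler's third law: T² ∝ a³, so T₂ = T₁ (a₂/a₁)^(3/2).
a₂/a₁ = 4.370, (a₂/a₁)^(3/2) = 9.135.
T₂ = 115.6 × 9.135 = 1056 minutes.

T₂ ≈ 1060 minutes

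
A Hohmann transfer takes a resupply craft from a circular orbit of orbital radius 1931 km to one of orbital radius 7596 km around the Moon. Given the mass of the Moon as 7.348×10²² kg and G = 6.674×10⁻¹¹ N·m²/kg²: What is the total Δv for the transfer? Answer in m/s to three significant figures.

μ = GM = 6.674×10⁻¹¹ × 7.348×10²² = 4.904×10¹² m³/s².
r₁ = 1931 km = 1.931×10⁶ m.
r₂ = 7596 km = 7.596×10⁶ m.
Transfer ellipse a_t = (r₁ + r₂)/2 = 4.764×10⁶ m.
At r₁: circular v_c1 = √(μ/r₁) = 1594 m/s; transfer-perilune v_p = √[μ(2/r₁ − 1/a_t)] = 2012 m/s.
Δv₁ = v_p − v_c1 = 418.8 m/s.
At r₂: circular v_c2 = √(μ/r₂) = 803.5 m/s; transfer-apolune v_a = √[μ(2/r₂ − 1/a_t)] = 511.6 m/s.
Δv₂ = v_c2 − v_a = 291.9 m/s.
Total Δv = Δv₁ + Δv₂ = 710.7 m/s.

Δv_total ≈ 711 m/s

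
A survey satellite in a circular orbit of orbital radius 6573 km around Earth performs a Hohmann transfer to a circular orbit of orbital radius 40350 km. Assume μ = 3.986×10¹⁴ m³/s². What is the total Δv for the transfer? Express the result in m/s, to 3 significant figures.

Δv_total ≈ 3900 m/s

r₁ = 6573 km = 6.573×10⁶ m.
r₂ = 40350 km = 4.035×10⁷ m.
Transfer ellipse a_t = (r₁ + r₂)/2 = 2.346×10⁷ m.
At r₁: circular v_c1 = √(μ/r₁) = 7787 m/s; transfer-perigee v_p = √[μ(2/r₁ − 1/a_t)] = 10210 m/s.
Δv₁ = v_p − v_c1 = 2425 m/s.
At r₂: circular v_c2 = √(μ/r₂) = 3143 m/s; transfer-apogee v_a = √[μ(2/r₂ − 1/a_t)] = 1664 m/s.
Δv₂ = v_c2 − v_a = 1479 m/s.
Total Δv = Δv₁ + Δv₂ = 3905 m/s.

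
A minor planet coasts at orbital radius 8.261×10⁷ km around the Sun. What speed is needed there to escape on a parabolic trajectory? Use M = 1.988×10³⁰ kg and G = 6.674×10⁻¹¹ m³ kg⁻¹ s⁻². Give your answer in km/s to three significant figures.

v_esc ≈ 56.7 km/s

μ = GM = 6.674×10⁻¹¹ × 1.988×10³⁰ = 1.327×10²⁰ m³/s².
r = 8.261×10⁷ km = 8.261×10¹⁰ m.
Escape speed v_esc = √(2μ/r) = √(2 × 1.327×10²⁰ / 8.261×10¹⁰) = √(3.212×10⁹) = 56680 m/s.
= 56.68 km/s.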